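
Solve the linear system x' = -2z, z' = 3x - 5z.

x(t) = c_1e^(-2t) + 2c_2e^(-3t), z(t) = c_1e^(-2t) + 3c_2e^(-3t)

Coefficient matrix A = [[0, -2], [3, -5]].
Characteristic polynomial det(A - λI) = λ^2 + 5λ + 6 = 0.
Eigenvalues λ = -2, -3.
For λ=-2: (A-λI) row 1 is [2, -2], so an eigenvector is (1, 1).
For λ=-3: (A-λI) row 1 is [3, -2], so an eigenvector is (2, 3).
General solution: c_1e^(-2t)(1,1) + c_2e^(-3t)(2,3).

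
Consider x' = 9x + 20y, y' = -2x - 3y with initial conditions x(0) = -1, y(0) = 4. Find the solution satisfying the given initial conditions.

x(t) = 37e^(3t)sin(2t) - e^(3t)cos(2t), y(t) = -11e^(3t)sin(2t) + 4e^(3t)cos(2t)

Coefficient matrix A = [[9, 20], [-2, -3]].
Characteristic polynomial det(A - λI) = λ^2 - 6λ + 13 = 0.
Eigenvalues λ = 3 ± 2i (complex conjugate pair).
For λ=3+2i: an eigenvector is (1,0) - i(3,-1) = (1 - 3i, 0 + i).
A real fundamental pair from Re and Im of e^((3+2i)t)v: X_1 = e^(3t)(cos(2t)·(1,0) + sin(2t)·(3,-1)), X_2 = e^(3t)(sin(2t)·(1,0) - cos(2t)·(3,-1)).
General solution: c_1X_1 + c_2X_2.
Applying x(0)=-1, y(0)=4 gives c_1=11, c_2=4.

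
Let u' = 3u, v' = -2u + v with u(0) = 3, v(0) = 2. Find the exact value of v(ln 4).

-172

A = [[3,0],[-2,1]]; eigenvalues λ = 3, 1.
Eigenvectors: (1,-1) for λ=3, (0,-1) for λ=1.
From the initial condition, c_1 = 3, c_2 = -5.
v(ln 4) = (3)(4^3)(-1) + (-5)(4^1)(-1) = -172.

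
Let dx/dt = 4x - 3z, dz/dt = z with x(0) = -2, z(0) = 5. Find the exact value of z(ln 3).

15

A = [[4,-3],[0,1]]; eigenvalues λ = 4, 1.
Eigenvectors: (-1,0) for λ=4, (1,1) for λ=1.
From the initial condition, c_1 = 7, c_2 = 5.
z(ln 3) = (7)(3^4)(0) + (5)(3^1)(1) = 15.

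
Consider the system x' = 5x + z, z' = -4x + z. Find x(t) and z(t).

x(t) = c_1e^(3t) + c_2te^(3t) - c_2e^(3t), z(t) = -2c_1e^(3t) - 2c_2te^(3t) + 3c_2e^(3t)

Coefficient matrix A = [[5, 1], [-4, 1]].
Characteristic polynomial det(A - λI) = λ^2 - 6λ + 9 = 0.
Single eigenvalue λ = 3 with algebraic multiplicity 2.
Eigenvector v = (1,-2); generalized eigenvector w with (A-λI)w=v is (-1,3).
General solution: e^(3t)[c_1·v + c_2·(t·v + w)].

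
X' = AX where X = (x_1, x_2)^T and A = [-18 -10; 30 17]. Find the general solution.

Coefficient matrix A = [[-18, -10], [30, 17]].
Characteristic polynomial det(A - λI) = λ^2 + λ - 6 = 0.
Eigenvalues λ = 2, -3.
For λ=2: (A-λI) row 1 is [-20, -10], so an eigenvector is (1, -2).
For λ=-3: (A-λI) row 1 is [-15, -10], so an eigenvector is (2, -3).
General solution: C_1e^(2t)(1,-2) + C_2e^(-3t)(2,-3).

x_1(t) = C_1e^(2t) + 2C_2e^(-3t), x_2(t) = -2C_1e^(2t) - 3C_2e^(-3t)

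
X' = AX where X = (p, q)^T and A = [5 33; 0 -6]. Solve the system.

Coefficient matrix A = [[5, 33], [0, -6]].
Characteristic polynomial det(A - λI) = λ^2 + λ - 30 = 0.
Eigenvalues λ = 5, -6.
For λ=5: (A-λI) row 1 is [0, 33], so an eigenvector is (-1, 0).
For λ=-6: (A-λI) row 1 is [11, 33], so an eigenvector is (3, -1).
General solution: c_1e^(5t)(-1,0) + c_2e^(-6t)(3,-1).

p(t) = -c_1e^(5t) + 3c_2e^(-6t), q(t) = -c_2e^(-6t)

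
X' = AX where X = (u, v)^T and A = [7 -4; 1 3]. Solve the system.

u(t) = -2c_1e^(5t) - 2c_2te^(5t) + 3c_2e^(5t), v(t) = -c_1e^(5t) - c_2te^(5t) + 2c_2e^(5t)

Coefficient matrix A = [[7, -4], [1, 3]].
Characteristic polynomial det(A - λI) = λ^2 - 10λ + 25 = 0.
Single eigenvalue λ = 5 with algebraic multiplicity 2.
Eigenvector v = (-2,-1); generalized eigenvector w with (A-λI)w=v is (3,2).
General solution: e^(5t)[c_1·v + c_2·(t·v + w)].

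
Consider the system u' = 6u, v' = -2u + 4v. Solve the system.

Coefficient matrix A = [[6, 0], [-2, 4]].
Characteristic polynomial det(A - λI) = λ^2 - 10λ + 24 = 0.
Eigenvalues λ = 4, 6.
For λ=4: (A-λI) row 1 is [2, 0], so an eigenvector is (0, -1).
For λ=6: (A-λI) row 2 is [-2, -2], so an eigenvector is (-1, 1).
General solution: K_1e^(4t)(0,-1) + K_2e^(6t)(-1,1).

u(t) = -K_2e^(6t), v(t) = -K_1e^(4t) + K_2e^(6t)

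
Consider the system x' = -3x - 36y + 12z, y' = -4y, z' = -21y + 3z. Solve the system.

Coefficient matrix A = [[-3, -36, 12], [0, -4, 0], [0, -21, 3]].
det(A - λI) = 0 gives eigenvalues λ = -3, 3, -4.
For λ=-3: eigenvector (1,0,0).
For λ=3: eigenvector (2,0,1).
For λ=-4: eigenvector (0,1,3).
General solution: C_1e^(-3t)(1,0,0) + C_2e^(3t)(2,0,1) + C_3e^(-4t)(0,1,3).

x(t) = C_1e^(-3t) + 2C_2e^(3t), y(t) = C_3e^(-4t), z(t) = C_2e^(3t) + 3C_3e^(-4t)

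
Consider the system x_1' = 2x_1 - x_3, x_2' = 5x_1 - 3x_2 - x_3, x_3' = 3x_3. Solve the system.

Coefficient matrix A = [[2, 0, -1], [5, -3, -1], [0, 0, 3]].
det(A - λI) = 0 gives eigenvalues λ = -3, 3, 2.
For λ=-3: eigenvector (0,1,0).
For λ=3: eigenvector (1,1,-1).
For λ=2: eigenvector (1,1,0).
General solution: c_1e^(-3t)(0,1,0) + c_2e^(3t)(1,1,-1) + c_3e^(2t)(1,1,0).

x_1(t) = c_2e^(3t) + c_3e^(2t), x_2(t) = c_1e^(-3t) + c_2e^(3t) + c_3e^(2t), x_3(t) = -c_2e^(3t)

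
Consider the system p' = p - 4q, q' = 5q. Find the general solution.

Coefficient matrix A = [[1, -4], [0, 5]].
Characteristic polynomial det(A - λI) = λ^2 - 6λ + 5 = 0.
Eigenvalues λ = 1, 5.
For λ=1: (A-λI) row 1 is [0, -4], so an eigenvector is (-1, 0).
For λ=5: (A-λI) row 1 is [-4, -4], so an eigenvector is (-1, 1).
General solution: K_1e^(t)(-1,0) + K_2e^(5t)(-1,1).

p(t) = -K_1e^(t) - K_2e^(5t), q(t) = K_2e^(5t)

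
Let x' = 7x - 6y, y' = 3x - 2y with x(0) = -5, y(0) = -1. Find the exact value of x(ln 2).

-122

A = [[7,-6],[3,-2]]; eigenvalues λ = 1, 4.
Eigenvectors: (-1,-1) for λ=1, (2,1) for λ=4.
From the initial condition, c_1 = -3, c_2 = -4.
x(ln 2) = (-3)(2^1)(-1) + (-4)(2^4)(2) = -122.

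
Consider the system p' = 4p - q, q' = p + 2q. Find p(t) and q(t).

Coefficient matrix A = [[4, -1], [1, 2]].
Characteristic polynomial det(A - λI) = λ^2 - 6λ + 9 = 0.
Single eigenvalue λ = 3 with algebraic multiplicity 2.
Eigenvector v = (1,1); generalized eigenvector w with (A-λI)w=v is (2,1).
General solution: e^(3t)[K_1·v + K_2·(t·v + w)].

p(t) = K_1e^(3t) + K_2te^(3t) + 2K_2e^(3t), q(t) = K_1e^(3t) + K_2te^(3t) + K_2e^(3t)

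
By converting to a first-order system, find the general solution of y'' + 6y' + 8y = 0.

Let x_1 = y, x_2 = y'. Then x_1' = x_2 and x_2' = -8x_1 - 6x_2.
A = [[0,1],[-8,-6]]; det(A-λI) = λ^2 + 6λ + 8.
Eigenvalues λ = -4, -2 with eigenvectors (1,-4), (1,-2).

y(t) = c_1e^(-4t) + c_2e^(-2t)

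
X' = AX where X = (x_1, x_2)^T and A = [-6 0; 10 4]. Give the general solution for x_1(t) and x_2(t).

x_1(t) = c_2e^(-6t), x_2(t) = -c_1e^(4t) - c_2e^(-6t)

Coefficient matrix A = [[-6, 0], [10, 4]].
Characteristic polynomial det(A - λI) = λ^2 + 2λ - 24 = 0.
Eigenvalues λ = 4, -6.
For λ=4: (A-λI) row 1 is [-10, 0], so an eigenvector is (0, -1).
For λ=-6: (A-λI) row 2 is [10, 10], so an eigenvector is (1, -1).
General solution: c_1e^(4t)(0,-1) + c_2e^(-6t)(1,-1).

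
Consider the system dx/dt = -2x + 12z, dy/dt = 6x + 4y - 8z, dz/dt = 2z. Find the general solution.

Coefficient matrix A = [[-2, 0, 12], [6, 4, -8], [0, 0, 2]].
det(A - λI) = 0 gives eigenvalues λ = -2, 4, 2.
For λ=-2: eigenvector (1,-1,0).
For λ=4: eigenvector (0,1,0).
For λ=2: eigenvector (3,-5,1).
General solution: C_1e^(-2t)(1,-1,0) + C_2e^(4t)(0,1,0) + C_3e^(2t)(3,-5,1).

x(t) = C_1e^(-2t) + 3C_3e^(2t), y(t) = -C_1e^(-2t) + C_2e^(4t) - 5C_3e^(2t), z(t) = C_3e^(2t)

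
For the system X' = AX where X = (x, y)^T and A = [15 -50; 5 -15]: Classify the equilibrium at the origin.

A = [[15,-50],[5,-15]]; det(A-λI) = λ^2 + 25.
λ = 0 ± 5i: zero real part.

center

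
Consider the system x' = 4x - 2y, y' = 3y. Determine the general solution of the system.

Coefficient matrix A = [[4, -2], [0, 3]].
Characteristic polynomial det(A - λI) = λ^2 - 7λ + 12 = 0.
Eigenvalues λ = 3, 4.
For λ=3: (A-λI) row 1 is [1, -2], so an eigenvector is (-2, -1).
For λ=4: (A-λI) row 1 is [0, -2], so an eigenvector is (1, 0).
General solution: c_1e^(3t)(-2,-1) + c_2e^(4t)(1,0).

x(t) = -2c_1e^(3t) + c_2e^(4t), y(t) = -c_1e^(3t)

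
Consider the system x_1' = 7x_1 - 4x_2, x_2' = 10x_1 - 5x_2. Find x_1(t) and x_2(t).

Coefficient matrix A = [[7, -4], [10, -5]].
Characteristic polynomial det(A - λI) = λ^2 - 2λ + 5 = 0.
Eigenvalues λ = 1 ± 2i (complex conjugate pair).
For λ=1+2i: an eigenvector is (-1,-2) - i(1,1) = (-1 - i, -2 - i).
A real fundamental pair from Re and Im of e^((1+2i)t)v: X_1 = e^(t)(cos(2t)·(-1,-2) + sin(2t)·(1,1)), X_2 = e^(t)(sin(2t)·(-1,-2) - cos(2t)·(1,1)).
General solution: K_1X_1 + K_2X_2.

x_1(t) = K_1e^(t)sin(2t) - K_1e^(t)cos(2t) - K_2e^(t)sin(2t) - K_2e^(t)cos(2t), x_2(t) = K_1e^(t)sin(2t) - 2K_1e^(t)cos(2t) - 2K_2e^(t)sin(2t) - K_2e^(t)cos(2t)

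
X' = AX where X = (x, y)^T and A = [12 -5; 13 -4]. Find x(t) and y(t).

x(t) = c_1e^(4t)sin(t) + 2c_1e^(4t)cos(t) + 2c_2e^(4t)sin(t) - c_2e^(4t)cos(t), y(t) = 2c_1e^(4t)sin(t) + 3c_1e^(4t)cos(t) + 3c_2e^(4t)sin(t) - 2c_2e^(4t)cos(t)

Coefficient matrix A = [[12, -5], [13, -4]].
Characteristic polynomial det(A - λI) = λ^2 - 8λ + 17 = 0.
Eigenvalues λ = 4 ± i (complex conjugate pair).
For λ=4+i: an eigenvector is (2,3) - i(1,2) = (2 - i, 3 - 2i).
A real fundamental pair from Re and Im of e^((4+i)t)v: X_1 = e^(4t)(cos(t)·(2,3) + sin(t)·(1,2)), X_2 = e^(4t)(sin(t)·(2,3) - cos(t)·(1,2)).
General solution: c_1X_1 + c_2X_2.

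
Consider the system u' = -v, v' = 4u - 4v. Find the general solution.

Coefficient matrix A = [[0, -1], [4, -4]].
Characteristic polynomial det(A - λI) = λ^2 + 4λ + 4 = 0.
Single eigenvalue λ = -2 with algebraic multiplicity 2.
Eigenvector v = (1,2); generalized eigenvector w with (A-λI)w=v is (2,3).
General solution: e^(-2t)[C_1·v + C_2·(t·v + w)].

u(t) = C_1e^(-2t) + C_2te^(-2t) + 2C_2e^(-2t), v(t) = 2C_1e^(-2t) + 2C_2te^(-2t) + 3C_2e^(-2t)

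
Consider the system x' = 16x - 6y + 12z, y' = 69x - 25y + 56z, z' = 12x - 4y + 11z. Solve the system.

Coefficient matrix A = [[16, -6, 12], [69, -25, 56], [12, -4, 11]].
det(A - λI) = 0 gives eigenvalues λ = -2, 1, 3.
For λ=-2: eigenvector (1,3,0).
For λ=1: eigenvector (-2,-1,2).
For λ=3: eigenvector (0,2,1).
General solution: K_1e^(-2t)(1,3,0) + K_2e^(t)(-2,-1,2) + K_3e^(3t)(0,2,1).

x(t) = K_1e^(-2t) - 2K_2e^(t), y(t) = 3K_1e^(-2t) - K_2e^(t) + 2K_3e^(3t), z(t) = 2K_2e^(t) + K_3e^(3t)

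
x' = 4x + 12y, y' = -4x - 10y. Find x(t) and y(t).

Coefficient matrix A = [[4, 12], [-4, -10]].
Characteristic polynomial det(A - λI) = λ^2 + 6λ + 8 = 0.
Eigenvalues λ = -4, -2.
For λ=-4: (A-λI) row 1 is [8, 12], so an eigenvector is (3, -2).
For λ=-2: (A-λI) row 1 is [6, 12], so an eigenvector is (2, -1).
General solution: c_1e^(-4t)(3,-2) + c_2e^(-2t)(2,-1).

x(t) = 3c_1e^(-4t) + 2c_2e^(-2t), y(t) = -2c_1e^(-4t) - c_2e^(-2t)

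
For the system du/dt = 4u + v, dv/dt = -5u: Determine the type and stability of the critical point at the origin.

unstable spiral

A = [[4,1],[-5,0]]; det(A-λI) = λ^2 - 4λ + 5.
λ = 2 ± i: positive real part.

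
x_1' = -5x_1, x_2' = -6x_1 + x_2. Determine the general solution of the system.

Coefficient matrix A = [[-5, 0], [-6, 1]].
Characteristic polynomial det(A - λI) = λ^2 + 4λ - 5 = 0.
Eigenvalues λ = 1, -5.
For λ=1: (A-λI) row 1 is [-6, 0], so an eigenvector is (0, -1).
For λ=-5: (A-λI) row 2 is [-6, 6], so an eigenvector is (1, 1).
General solution: c_1e^(t)(0,-1) + c_2e^(-5t)(1,1).

x_1(t) = c_2e^(-5t), x_2(t) = -c_1e^(t) + c_2e^(-5t)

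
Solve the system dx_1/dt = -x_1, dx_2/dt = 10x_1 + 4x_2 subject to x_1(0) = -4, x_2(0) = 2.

Coefficient matrix A = [[-1, 0], [10, 4]].
Characteristic polynomial det(A - λI) = λ^2 - 3λ - 4 = 0.
Eigenvalues λ = 4, -1.
For λ=4: (A-λI) row 1 is [-5, 0], so an eigenvector is (0, 1).
For λ=-1: (A-λI) row 2 is [10, 5], so an eigenvector is (-1, 2).
General solution: K_1e^(4t)(0,1) + K_2e^(-t)(-1,2).
Applying x_1(0)=-4, x_2(0)=2 gives K_1=-6, K_2=4.

x_1(t) = -4e^(-t), x_2(t) = -6e^(4t) + 8e^(-t)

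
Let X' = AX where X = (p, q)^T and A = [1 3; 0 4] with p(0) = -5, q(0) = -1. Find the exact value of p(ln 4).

-272

A = [[1,3],[0,4]]; eigenvalues λ = 4, 1.
Eigenvectors: (-1,-1) for λ=4, (1,0) for λ=1.
From the initial condition, c_1 = 1, c_2 = -4.
p(ln 4) = (1)(4^4)(-1) + (-4)(4^1)(1) = -272.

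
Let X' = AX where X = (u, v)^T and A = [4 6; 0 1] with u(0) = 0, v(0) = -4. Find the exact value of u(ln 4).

A = [[4,6],[0,1]]; eigenvalues λ = 1, 4.
Eigenvectors: (-2,1) for λ=1, (1,0) for λ=4.
From the initial condition, c_1 = -4, c_2 = -8.
u(ln 4) = (-4)(4^1)(-2) + (-8)(4^4)(1) = -2016.

-2016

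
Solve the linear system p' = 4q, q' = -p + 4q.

Coefficient matrix A = [[0, 4], [-1, 4]].
Characteristic polynomial det(A - λI) = λ^2 - 4λ + 4 = 0.
Single eigenvalue λ = 2 with algebraic multiplicity 2.
Eigenvector v = (2,1); generalized eigenvector w with (A-λI)w=v is (3,2).
General solution: e^(2t)[c_1·v + c_2·(t·v + w)].

p(t) = 2c_1e^(2t) + 2c_2te^(2t) + 3c_2e^(2t), q(t) = c_1e^(2t) + c_2te^(2t) + 2c_2e^(2t)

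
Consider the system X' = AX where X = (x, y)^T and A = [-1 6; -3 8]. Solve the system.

Coefficient matrix A = [[-1, 6], [-3, 8]].
Characteristic polynomial det(A - λI) = λ^2 - 7λ + 10 = 0.
Eigenvalues λ = 2, 5.
For λ=2: (A-λI) row 1 is [-3, 6], so an eigenvector is (2, 1).
For λ=5: (A-λI) row 1 is [-6, 6], so an eigenvector is (-1, -1).
General solution: c_1e^(2t)(2,1) + c_2e^(5t)(-1,-1).

x(t) = 2c_1e^(2t) - c_2e^(5t), y(t) = c_1e^(2t) - c_2e^(5t)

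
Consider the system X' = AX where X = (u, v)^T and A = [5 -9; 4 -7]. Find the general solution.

u(t) = 3c_1e^(-t) + 3c_2te^(-t) - c_2e^(-t), v(t) = 2c_1e^(-t) + 2c_2te^(-t) - c_2e^(-t)

Coefficient matrix A = [[5, -9], [4, -7]].
Characteristic polynomial det(A - λI) = λ^2 + 2λ + 1 = 0.
Single eigenvalue λ = -1 with algebraic multiplicity 2.
Eigenvector v = (3,2); generalized eigenvector w with (A-λI)w=v is (-1,-1).
General solution: e^(-t)[c_1·v + c_2·(t·v + w)].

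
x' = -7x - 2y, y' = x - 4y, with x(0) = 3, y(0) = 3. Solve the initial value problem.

Coefficient matrix A = [[-7, -2], [1, -4]].
Characteristic polynomial det(A - λI) = λ^2 + 11λ + 30 = 0.
Eigenvalues λ = -6, -5.
For λ=-6: (A-λI) row 1 is [-1, -2], so an eigenvector is (2, -1).
For λ=-5: (A-λI) row 1 is [-2, -2], so an eigenvector is (1, -1).
General solution: K_1e^(-6t)(2,-1) + K_2e^(-5t)(1,-1).
Applying x(0)=3, y(0)=3 gives K_1=6, K_2=-9.

x(t) = -9e^(-5t) + 12e^(-6t), y(t) = 9e^(-5t) - 6e^(-6t)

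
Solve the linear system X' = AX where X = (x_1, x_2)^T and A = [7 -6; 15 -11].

Coefficient matrix A = [[7, -6], [15, -11]].
Characteristic polynomial det(A - λI) = λ^2 + 4λ + 13 = 0.
Eigenvalues λ = -2 ± 3i (complex conjugate pair).
For λ=-2+3i: an eigenvector is (1,1) - i(1,2) = (1 - i, 1 - 2i).
A real fundamental pair from Re and Im of e^((-2+3i)t)v: X_1 = e^(-2t)(cos(3t)·(1,1) + sin(3t)·(1,2)), X_2 = e^(-2t)(sin(3t)·(1,1) - cos(3t)·(1,2)).
General solution: C_1X_1 + C_2X_2.

x_1(t) = C_1e^(-2t)sin(3t) + C_1e^(-2t)cos(3t) + C_2e^(-2t)sin(3t) - C_2e^(-2t)cos(3t), x_2(t) = 2C_1e^(-2t)sin(3t) + C_1e^(-2t)cos(3t) + C_2e^(-2t)sin(3t) - 2C_2e^(-2t)cos(3t)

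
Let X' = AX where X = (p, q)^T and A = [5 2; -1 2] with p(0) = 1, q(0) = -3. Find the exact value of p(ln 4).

-704

A = [[5,2],[-1,2]]; eigenvalues λ = 3, 4.
Eigenvectors: (1,-1) for λ=3, (-2,1) for λ=4.
From the initial condition, c_1 = 5, c_2 = 2.
p(ln 4) = (5)(4^3)(1) + (2)(4^4)(-2) = -704.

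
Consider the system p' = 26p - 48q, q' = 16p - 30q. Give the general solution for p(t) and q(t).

Coefficient matrix A = [[26, -48], [16, -30]].
Characteristic polynomial det(A - λI) = λ^2 + 4λ - 12 = 0.
Eigenvalues λ = -6, 2.
For λ=-6: (A-λI) row 1 is [32, -48], so an eigenvector is (3, 2).
For λ=2: (A-λI) row 1 is [24, -48], so an eigenvector is (-2, -1).
General solution: K_1e^(-6t)(3,2) + K_2e^(2t)(-2,-1).

p(t) = 3K_1e^(-6t) - 2K_2e^(2t), q(t) = 2K_1e^(-6t) - K_2e^(2t)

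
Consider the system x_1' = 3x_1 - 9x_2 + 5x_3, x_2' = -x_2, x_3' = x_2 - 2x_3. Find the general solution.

Coefficient matrix A = [[3, -9, 5], [0, -1, 0], [0, 1, -2]].
det(A - λI) = 0 gives eigenvalues λ = -2, -1, 3.
For λ=-2: eigenvector (-1,0,1).
For λ=-1: eigenvector (1,1,1).
For λ=3: eigenvector (1,0,0).
General solution: c_1e^(-2t)(-1,0,1) + c_2e^(-t)(1,1,1) + c_3e^(3t)(1,0,0).

x_1(t) = -c_1e^(-2t) + c_2e^(-t) + c_3e^(3t), x_2(t) = c_2e^(-t), x_3(t) = c_1e^(-2t) + c_2e^(-t)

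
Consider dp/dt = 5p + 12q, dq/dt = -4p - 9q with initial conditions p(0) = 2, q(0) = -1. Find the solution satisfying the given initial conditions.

Coefficient matrix A = [[5, 12], [-4, -9]].
Characteristic polynomial det(A - λI) = λ^2 + 4λ + 3 = 0.
Eigenvalues λ = -3, -1.
For λ=-3: (A-λI) row 1 is [8, 12], so an eigenvector is (-3, 2).
For λ=-1: (A-λI) row 1 is [6, 12], so an eigenvector is (2, -1).
General solution: K_1e^(-3t)(-3,2) + K_2e^(-t)(2,-1).
Applying p(0)=2, q(0)=-1 gives K_1=0, K_2=1.

p(t) = 2e^(-t), q(t) = -e^(-t)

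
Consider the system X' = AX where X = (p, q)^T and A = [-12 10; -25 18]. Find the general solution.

Coefficient matrix A = [[-12, 10], [-25, 18]].
Characteristic polynomial det(A - λI) = λ^2 - 6λ + 34 = 0.
Eigenvalues λ = 3 ± 5i (complex conjugate pair).
For λ=3+5i: an eigenvector is (-1,-1) - i(1,2) = (-1 - i, -1 - 2i).
A real fundamental pair from Re and Im of e^((3+5i)t)v: X_1 = e^(3t)(cos(5t)·(-1,-1) + sin(5t)·(1,2)), X_2 = e^(3t)(sin(5t)·(-1,-1) - cos(5t)·(1,2)).
General solution: c_1X_1 + c_2X_2.

p(t) = c_1e^(3t)sin(5t) - c_1e^(3t)cos(5t) - c_2e^(3t)sin(5t) - c_2e^(3t)cos(5t), q(t) = 2c_1e^(3t)sin(5t) - c_1e^(3t)cos(5t) - c_2e^(3t)sin(5t) - 2c_2e^(3t)cos(5t)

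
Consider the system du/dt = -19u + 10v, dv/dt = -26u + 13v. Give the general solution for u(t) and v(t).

u(t) = -2C_1e^(-3t)sin(2t) - C_1e^(-3t)cos(2t) - C_2e^(-3t)sin(2t) + 2C_2e^(-3t)cos(2t), v(t) = -3C_1e^(-3t)sin(2t) - 2C_1e^(-3t)cos(2t) - 2C_2e^(-3t)sin(2t) + 3C_2e^(-3t)cos(2t)

Coefficient matrix A = [[-19, 10], [-26, 13]].
Characteristic polynomial det(A - λI) = λ^2 + 6λ + 13 = 0.
Eigenvalues λ = -3 ± 2i (complex conjugate pair).
For λ=-3+2i: an eigenvector is (-1,-2) - i(-2,-3) = (-1 + 2i, -2 + 3i).
A real fundamental pair from Re and Im of e^((-3+2i)t)v: X_1 = e^(-3t)(cos(2t)·(-1,-2) + sin(2t)·(-2,-3)), X_2 = e^(-3t)(sin(2t)·(-1,-2) - cos(2t)·(-2,-3)).
General solution: C_1X_1 + C_2X_2.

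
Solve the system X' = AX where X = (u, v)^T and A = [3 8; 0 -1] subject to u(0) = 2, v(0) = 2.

u(t) = 6e^(3t) - 4e^(-t), v(t) = 2e^(-t)

Coefficient matrix A = [[3, 8], [0, -1]].
Characteristic polynomial det(A - λI) = λ^2 - 2λ - 3 = 0.
Eigenvalues λ = -1, 3.
For λ=-1: (A-λI) row 1 is [4, 8], so an eigenvector is (-2, 1).
For λ=3: (A-λI) row 1 is [0, 8], so an eigenvector is (-1, 0).
General solution: C_1e^(-t)(-2,1) + C_2e^(3t)(-1,0).
Applying u(0)=2, v(0)=2 gives C_1=2, C_2=-6.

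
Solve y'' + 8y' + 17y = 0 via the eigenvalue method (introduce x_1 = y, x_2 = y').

y(t) = C_1e^(-4t)cos(t) + C_2e^(-4t)sin(t)

Let x_1 = y, x_2 = y'. Then x_1' = x_2 and x_2' = -17x_1 - 8x_2.
A = [[0,1],[-17,-8]]; det(A-λI) = λ^2 + 8λ + 17.
Eigenvalues λ = -4 ± i.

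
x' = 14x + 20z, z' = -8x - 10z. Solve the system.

x(t) = -2c_1e^(2t)sin(4t) + c_1e^(2t)cos(4t) + c_2e^(2t)sin(4t) + 2c_2e^(2t)cos(4t), z(t) = c_1e^(2t)sin(4t) - c_1e^(2t)cos(4t) - c_2e^(2t)sin(4t) - c_2e^(2t)cos(4t)

Coefficient matrix A = [[14, 20], [-8, -10]].
Characteristic polynomial det(A - λI) = λ^2 - 4λ + 20 = 0.
Eigenvalues λ = 2 ± 4i (complex conjugate pair).
For λ=2+4i: an eigenvector is (1,-1) - i(-2,1) = (1 + 2i, -1 - i).
A real fundamental pair from Re and Im of e^((2+4i)t)v: X_1 = e^(2t)(cos(4t)·(1,-1) + sin(4t)·(-2,1)), X_2 = e^(2t)(sin(4t)·(1,-1) - cos(4t)·(-2,1)).
General solution: c_1X_1 + c_2X_2.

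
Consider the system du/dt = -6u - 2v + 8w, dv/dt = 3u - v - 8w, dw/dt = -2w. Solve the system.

u(t) = K_1e^(-4t) - 2K_2e^(-3t) + 4K_3e^(-2t), v(t) = -K_1e^(-4t) + 3K_2e^(-3t) - 4K_3e^(-2t), w(t) = K_3e^(-2t)

Coefficient matrix A = [[-6, -2, 8], [3, -1, -8], [0, 0, -2]].
det(A - λI) = 0 gives eigenvalues λ = -4, -3, -2.
For λ=-4: eigenvector (1,-1,0).
For λ=-3: eigenvector (-2,3,0).
For λ=-2: eigenvector (4,-4,1).
General solution: K_1e^(-4t)(1,-1,0) + K_2e^(-3t)(-2,3,0) + K_3e^(-2t)(4,-4,1).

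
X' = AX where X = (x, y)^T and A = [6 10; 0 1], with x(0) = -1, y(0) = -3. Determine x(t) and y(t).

Coefficient matrix A = [[6, 10], [0, 1]].
Characteristic polynomial det(A - λI) = λ^2 - 7λ + 6 = 0.
Eigenvalues λ = 1, 6.
For λ=1: (A-λI) row 1 is [5, 10], so an eigenvector is (2, -1).
For λ=6: (A-λI) row 1 is [0, 10], so an eigenvector is (1, 0).
General solution: C_1e^(t)(2,-1) + C_2e^(6t)(1,0).
Applying x(0)=-1, y(0)=-3 gives C_1=3, C_2=-7.

x(t) = -7e^(6t) + 6e^(t), y(t) = -3e^(t)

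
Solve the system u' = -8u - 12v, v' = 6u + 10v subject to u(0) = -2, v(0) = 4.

u(t) = -6e^(4t) + 4e^(-2t), v(t) = 6e^(4t) - 2e^(-2t)

Coefficient matrix A = [[-8, -12], [6, 10]].
Characteristic polynomial det(A - λI) = λ^2 - 2λ - 8 = 0.
Eigenvalues λ = -2, 4.
For λ=-2: (A-λI) row 1 is [-6, -12], so an eigenvector is (2, -1).
For λ=4: (A-λI) row 1 is [-12, -12], so an eigenvector is (-1, 1).
General solution: K_1e^(-2t)(2,-1) + K_2e^(4t)(-1,1).
Applying u(0)=-2, v(0)=4 gives K_1=2, K_2=6.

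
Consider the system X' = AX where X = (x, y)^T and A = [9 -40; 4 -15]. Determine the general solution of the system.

Coefficient matrix A = [[9, -40], [4, -15]].
Characteristic polynomial det(A - λI) = λ^2 + 6λ + 25 = 0.
Eigenvalues λ = -3 ± 4i (complex conjugate pair).
For λ=-3+4i: an eigenvector is (-3,-1) - i(1,0) = (-3 - i, -1).
A real fundamental pair from Re and Im of e^((-3+4i)t)v: X_1 = e^(-3t)(cos(4t)·(-3,-1) + sin(4t)·(1,0)), X_2 = e^(-3t)(sin(4t)·(-3,-1) - cos(4t)·(1,0)).
General solution: c_1X_1 + c_2X_2.

x(t) = c_1e^(-3t)sin(4t) - 3c_1e^(-3t)cos(4t) - 3c_2e^(-3t)sin(4t) - c_2e^(-3t)cos(4t), y(t) = -c_1e^(-3t)cos(4t) - c_2e^(-3t)sin(4t)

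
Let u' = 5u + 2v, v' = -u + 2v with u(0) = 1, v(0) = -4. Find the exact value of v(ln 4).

A = [[5,2],[-1,2]]; eigenvalues λ = 4, 3.
Eigenvectors: (2,-1) for λ=4, (-1,1) for λ=3.
From the initial condition, c_1 = -3, c_2 = -7.
v(ln 4) = (-3)(4^4)(-1) + (-7)(4^3)(1) = 320.

320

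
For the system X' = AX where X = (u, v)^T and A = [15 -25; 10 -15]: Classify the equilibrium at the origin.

center

A = [[15,-25],[10,-15]]; det(A-λI) = λ^2 + 25.
λ = 0 ± 5i: zero real part.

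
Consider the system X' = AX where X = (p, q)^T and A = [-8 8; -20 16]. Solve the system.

p(t) = K_1e^(4t)sin(4t) + K_1e^(4t)cos(4t) + K_2e^(4t)sin(4t) - K_2e^(4t)cos(4t), q(t) = K_1e^(4t)sin(4t) + 2K_1e^(4t)cos(4t) + 2K_2e^(4t)sin(4t) - K_2e^(4t)cos(4t)

Coefficient matrix A = [[-8, 8], [-20, 16]].
Characteristic polynomial det(A - λI) = λ^2 - 8λ + 32 = 0.
Eigenvalues λ = 4 ± 4i (complex conjugate pair).
For λ=4+4i: an eigenvector is (1,2) - i(1,1) = (1 - i, 2 - i).
A real fundamental pair from Re and Im of e^((4+4i)t)v: X_1 = e^(4t)(cos(4t)·(1,2) + sin(4t)·(1,1)), X_2 = e^(4t)(sin(4t)·(1,2) - cos(4t)·(1,1)).
General solution: K_1X_1 + K_2X_2.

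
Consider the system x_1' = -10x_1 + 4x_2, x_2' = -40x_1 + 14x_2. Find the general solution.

Coefficient matrix A = [[-10, 4], [-40, 14]].
Characteristic polynomial det(A - λI) = λ^2 - 4λ + 20 = 0.
Eigenvalues λ = 2 ± 4i (complex conjugate pair).
For λ=2+4i: an eigenvector is (1,3) - i(0,-1) = (1, 3 + i).
A real fundamental pair from Re and Im of e^((2+4i)t)v: X_1 = e^(2t)(cos(4t)·(1,3) + sin(4t)·(0,-1)), X_2 = e^(2t)(sin(4t)·(1,3) - cos(4t)·(0,-1)).
General solution: K_1X_1 + K_2X_2.

x_1(t) = K_1e^(2t)cos(4t) + K_2e^(2t)sin(4t), x_2(t) = -K_1e^(2t)sin(4t) + 3K_1e^(2t)cos(4t) + 3K_2e^(2t)sin(4t) + K_2e^(2t)cos(4t)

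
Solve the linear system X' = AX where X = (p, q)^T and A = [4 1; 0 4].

Coefficient matrix A = [[4, 1], [0, 4]].
Characteristic polynomial det(A - λI) = λ^2 - 8λ + 16 = 0.
Single eigenvalue λ = 4 with algebraic multiplicity 2.
Eigenvector v = (-1,0); generalized eigenvector w with (A-λI)w=v is (-3,-1).
General solution: e^(4t)[c_1·v + c_2·(t·v + w)].

p(t) = -c_1e^(4t) - c_2te^(4t) - 3c_2e^(4t), q(t) = -c_2e^(4t)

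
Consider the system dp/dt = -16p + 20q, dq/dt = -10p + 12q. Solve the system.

Coefficient matrix A = [[-16, 20], [-10, 12]].
Characteristic polynomial det(A - λI) = λ^2 + 4λ + 8 = 0.
Eigenvalues λ = -2 ± 2i (complex conjugate pair).
For λ=-2+2i: an eigenvector is (1,1) - i(3,2) = (1 - 3i, 1 - 2i).
A real fundamental pair from Re and Im of e^((-2+2i)t)v: X_1 = e^(-2t)(cos(2t)·(1,1) + sin(2t)·(3,2)), X_2 = e^(-2t)(sin(2t)·(1,1) - cos(2t)·(3,2)).
General solution: c_1X_1 + c_2X_2.

p(t) = 3c_1e^(-2t)sin(2t) + c_1e^(-2t)cos(2t) + c_2e^(-2t)sin(2t) - 3c_2e^(-2t)cos(2t), q(t) = 2c_1e^(-2t)sin(2t) + c_1e^(-2t)cos(2t) + c_2e^(-2t)sin(2t) - 2c_2e^(-2t)cos(2t)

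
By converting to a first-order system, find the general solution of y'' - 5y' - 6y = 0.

Let x_1 = y, x_2 = y'. Then x_1' = x_2 and x_2' = 6x_1 + 5x_2.
A = [[0,1],[6,5]]; det(A-λI) = λ^2 - 5λ - 6.
Eigenvalues λ = -1, 6 with eigenvectors (1,-1), (1,6).

y(t) = K_1e^(-t) + K_2e^(6t)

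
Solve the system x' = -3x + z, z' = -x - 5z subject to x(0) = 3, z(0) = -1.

x(t) = 2te^(-4t) + 3e^(-4t), z(t) = -2te^(-4t) - e^(-4t)

Coefficient matrix A = [[-3, 1], [-1, -5]].
Characteristic polynomial det(A - λI) = λ^2 + 8λ + 16 = 0.
Single eigenvalue λ = -4 with algebraic multiplicity 2.
Eigenvector v = (-1,1); generalized eigenvector w with (A-λI)w=v is (0,-1).
General solution: e^(-4t)[C_1·v + C_2·(t·v + w)].
Applying x(0)=3, z(0)=-1 gives C_1=-3, C_2=-2.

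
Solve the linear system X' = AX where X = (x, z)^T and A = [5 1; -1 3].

Coefficient matrix A = [[5, 1], [-1, 3]].
Characteristic polynomial det(A - λI) = λ^2 - 8λ + 16 = 0.
Single eigenvalue λ = 4 with algebraic multiplicity 2.
Eigenvector v = (-1,1); generalized eigenvector w with (A-λI)w=v is (-1,0).
General solution: e^(4t)[K_1·v + K_2·(t·v + w)].

x(t) = -K_1e^(4t) - K_2te^(4t) - K_2e^(4t), z(t) = K_1e^(4t) + K_2te^(4t)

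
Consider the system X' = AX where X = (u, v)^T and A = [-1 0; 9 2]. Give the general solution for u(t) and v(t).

u(t) = -C_2e^(-t), v(t) = -C_1e^(2t) + 3C_2e^(-t)

Coefficient matrix A = [[-1, 0], [9, 2]].
Characteristic polynomial det(A - λI) = λ^2 - λ - 2 = 0.
Eigenvalues λ = 2, -1.
For λ=2: (A-λI) row 1 is [-3, 0], so an eigenvector is (0, -1).
For λ=-1: (A-λI) row 2 is [9, 3], so an eigenvector is (-1, 3).
General solution: C_1e^(2t)(0,-1) + C_2e^(-t)(-1,3).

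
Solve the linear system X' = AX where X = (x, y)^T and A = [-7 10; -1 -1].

Coefficient matrix A = [[-7, 10], [-1, -1]].
Characteristic polynomial det(A - λI) = λ^2 + 8λ + 17 = 0.
Eigenvalues λ = -4 ± i (complex conjugate pair).
For λ=-4+i: an eigenvector is (3,1) - i(1,0) = (3 - i, 1).
A real fundamental pair from Re and Im of e^((-4+i)t)v: X_1 = e^(-4t)(cos(t)·(3,1) + sin(t)·(1,0)), X_2 = e^(-4t)(sin(t)·(3,1) - cos(t)·(1,0)).
General solution: c_1X_1 + c_2X_2.

x(t) = c_1e^(-4t)sin(t) + 3c_1e^(-4t)cos(t) + 3c_2e^(-4t)sin(t) - c_2e^(-4t)cos(t), y(t) = c_1e^(-4t)cos(t) + c_2e^(-4t)sin(t)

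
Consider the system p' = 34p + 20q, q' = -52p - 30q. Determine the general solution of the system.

Coefficient matrix A = [[34, 20], [-52, -30]].
Characteristic polynomial det(A - λI) = λ^2 - 4λ + 20 = 0.
Eigenvalues λ = 2 ± 4i (complex conjugate pair).
For λ=2+4i: an eigenvector is (-2,3) - i(-1,2) = (-2 + i, 3 - 2i).
A real fundamental pair from Re and Im of e^((2+4i)t)v: X_1 = e^(2t)(cos(4t)·(-2,3) + sin(4t)·(-1,2)), X_2 = e^(2t)(sin(4t)·(-2,3) - cos(4t)·(-1,2)).
General solution: K_1X_1 + K_2X_2.

p(t) = -K_1e^(2t)sin(4t) - 2K_1e^(2t)cos(4t) - 2K_2e^(2t)sin(4t) + K_2e^(2t)cos(4t), q(t) = 2K_1e^(2t)sin(4t) + 3K_1e^(2t)cos(4t) + 3K_2e^(2t)sin(4t) - 2K_2e^(2t)cos(4t)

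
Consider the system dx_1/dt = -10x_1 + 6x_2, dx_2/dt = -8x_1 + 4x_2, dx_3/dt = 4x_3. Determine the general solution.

x_1(t) = 3c_2e^(-2t) + c_3e^(-4t), x_2(t) = 4c_2e^(-2t) + c_3e^(-4t), x_3(t) = c_1e^(4t)

Coefficient matrix A = [[-10, 6, 0], [-8, 4, 0], [0, 0, 4]].
det(A - λI) = 0 gives eigenvalues λ = 4, -2, -4.
For λ=4: eigenvector (0,0,1).
For λ=-2: eigenvector (3,4,0).
For λ=-4: eigenvector (1,1,0).
General solution: c_1e^(4t)(0,0,1) + c_2e^(-2t)(3,4,0) + c_3e^(-4t)(1,1,0).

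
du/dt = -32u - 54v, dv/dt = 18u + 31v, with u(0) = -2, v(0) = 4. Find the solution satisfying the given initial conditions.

Coefficient matrix A = [[-32, -54], [18, 31]].
Characteristic polynomial det(A - λI) = λ^2 + λ - 20 = 0.
Eigenvalues λ = -5, 4.
For λ=-5: (A-λI) row 1 is [-27, -54], so an eigenvector is (2, -1).
For λ=4: (A-λI) row 1 is [-36, -54], so an eigenvector is (-3, 2).
General solution: C_1e^(-5t)(2,-1) + C_2e^(4t)(-3,2).
Applying u(0)=-2, v(0)=4 gives C_1=8, C_2=6.

u(t) = -18e^(4t) + 16e^(-5t), v(t) = 12e^(4t) - 8e^(-5t)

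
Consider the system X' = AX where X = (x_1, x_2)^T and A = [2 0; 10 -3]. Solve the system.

Coefficient matrix A = [[2, 0], [10, -3]].
Characteristic polynomial det(A - λI) = λ^2 + λ - 6 = 0.
Eigenvalues λ = 2, -3.
For λ=2: (A-λI) row 2 is [10, -5], so an eigenvector is (-1, -2).
For λ=-3: (A-λI) row 1 is [5, 0], so an eigenvector is (0, -1).
General solution: K_1e^(2t)(-1,-2) + K_2e^(-3t)(0,-1).

x_1(t) = -K_1e^(2t), x_2(t) = -2K_1e^(2t) - K_2e^(-3t)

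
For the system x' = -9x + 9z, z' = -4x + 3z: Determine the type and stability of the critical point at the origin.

A = [[-9,9],[-4,3]]; det(A-λI) = λ^2 + 6λ + 9.
repeated λ = -3 with a single eigenvector.

stable improper node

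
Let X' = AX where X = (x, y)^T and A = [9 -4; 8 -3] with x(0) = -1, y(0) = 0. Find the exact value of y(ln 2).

-60

A = [[9,-4],[8,-3]]; eigenvalues λ = 1, 5.
Eigenvectors: (-1,-2) for λ=1, (1,1) for λ=5.
From the initial condition, c_1 = -1, c_2 = -2.
y(ln 2) = (-1)(2^1)(-2) + (-2)(2^5)(1) = -60.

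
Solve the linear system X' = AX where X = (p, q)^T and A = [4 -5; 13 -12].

Coefficient matrix A = [[4, -5], [13, -12]].
Characteristic polynomial det(A - λI) = λ^2 + 8λ + 17 = 0.
Eigenvalues λ = -4 ± i (complex conjugate pair).
For λ=-4+i: an eigenvector is (-2,-3) - i(-1,-2) = (-2 + i, -3 + 2i).
A real fundamental pair from Re and Im of e^((-4+i)t)v: X_1 = e^(-4t)(cos(t)·(-2,-3) + sin(t)·(-1,-2)), X_2 = e^(-4t)(sin(t)·(-2,-3) - cos(t)·(-1,-2)).
General solution: C_1X_1 + C_2X_2.

p(t) = -C_1e^(-4t)sin(t) - 2C_1e^(-4t)cos(t) - 2C_2e^(-4t)sin(t) + C_2e^(-4t)cos(t), q(t) = -2C_1e^(-4t)sin(t) - 3C_1e^(-4t)cos(t) - 3C_2e^(-4t)sin(t) + 2C_2e^(-4t)cos(t)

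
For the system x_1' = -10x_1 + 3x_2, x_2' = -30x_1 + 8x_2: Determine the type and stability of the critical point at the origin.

stable spiral

A = [[-10,3],[-30,8]]; det(A-λI) = λ^2 + 2λ + 10.
λ = -1 ± 3i: negative real part.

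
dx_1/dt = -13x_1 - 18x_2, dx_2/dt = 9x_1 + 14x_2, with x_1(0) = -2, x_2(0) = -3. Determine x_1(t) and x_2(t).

x_1(t) = 8e^(5t) - 10e^(-4t), x_2(t) = -8e^(5t) + 5e^(-4t)

Coefficient matrix A = [[-13, -18], [9, 14]].
Characteristic polynomial det(A - λI) = λ^2 - λ - 20 = 0.
Eigenvalues λ = 5, -4.
For λ=5: (A-λI) row 1 is [-18, -18], so an eigenvector is (1, -1).
For λ=-4: (A-λI) row 1 is [-9, -18], so an eigenvector is (-2, 1).
General solution: C_1e^(5t)(1,-1) + C_2e^(-4t)(-2,1).
Applying x_1(0)=-2, x_2(0)=-3 gives C_1=8, C_2=5.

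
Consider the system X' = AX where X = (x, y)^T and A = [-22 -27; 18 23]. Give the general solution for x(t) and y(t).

Coefficient matrix A = [[-22, -27], [18, 23]].
Characteristic polynomial det(A - λI) = λ^2 - λ - 20 = 0.
Eigenvalues λ = 5, -4.
For λ=5: (A-λI) row 1 is [-27, -27], so an eigenvector is (1, -1).
For λ=-4: (A-λI) row 1 is [-18, -27], so an eigenvector is (3, -2).
General solution: K_1e^(5t)(1,-1) + K_2e^(-4t)(3,-2).

x(t) = K_1e^(5t) + 3K_2e^(-4t), y(t) = -K_1e^(5t) - 2K_2e^(-4t)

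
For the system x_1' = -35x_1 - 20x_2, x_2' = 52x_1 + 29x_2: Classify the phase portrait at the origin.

stable spiral

A = [[-35,-20],[52,29]]; det(A-λI) = λ^2 + 6λ + 25.
λ = -3 ± 4i: negative real part.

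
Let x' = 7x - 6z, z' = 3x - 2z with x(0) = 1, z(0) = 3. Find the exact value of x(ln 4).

A = [[7,-6],[3,-2]]; eigenvalues λ = 4, 1.
Eigenvectors: (2,1) for λ=4, (1,1) for λ=1.
From the initial condition, c_1 = -2, c_2 = 5.
x(ln 4) = (-2)(4^4)(2) + (5)(4^1)(1) = -1004.

-1004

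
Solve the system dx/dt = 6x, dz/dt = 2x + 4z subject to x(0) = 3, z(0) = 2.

x(t) = 3e^(6t), z(t) = 3e^(6t) - e^(4t)

Coefficient matrix A = [[6, 0], [2, 4]].
Characteristic polynomial det(A - λI) = λ^2 - 10λ + 24 = 0.
Eigenvalues λ = 6, 4.
For λ=6: (A-λI) row 2 is [2, -2], so an eigenvector is (-1, -1).
For λ=4: (A-λI) row 1 is [2, 0], so an eigenvector is (0, 1).
General solution: K_1e^(6t)(-1,-1) + K_2e^(4t)(0,1).
Applying x(0)=3, z(0)=2 gives K_1=-3, K_2=-1.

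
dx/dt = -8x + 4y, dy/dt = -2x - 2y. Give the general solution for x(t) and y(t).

x(t) = -C_1e^(-4t) + 2C_2e^(-6t), y(t) = -C_1e^(-4t) + C_2e^(-6t)

Coefficient matrix A = [[-8, 4], [-2, -2]].
Characteristic polynomial det(A - λI) = λ^2 + 10λ + 24 = 0.
Eigenvalues λ = -4, -6.
For λ=-4: (A-λI) row 1 is [-4, 4], so an eigenvector is (-1, -1).
For λ=-6: (A-λI) row 1 is [-2, 4], so an eigenvector is (2, 1).
General solution: C_1e^(-4t)(-1,-1) + C_2e^(-6t)(2,1).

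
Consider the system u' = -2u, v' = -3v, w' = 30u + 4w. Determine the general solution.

u(t) = C_1e^(-2t), v(t) = C_2e^(-3t), w(t) = -5C_1e^(-2t) + C_3e^(4t)

Coefficient matrix A = [[-2, 0, 0], [0, -3, 0], [30, 0, 4]].
det(A - λI) = 0 gives eigenvalues λ = -2, -3, 4.
For λ=-2: eigenvector (1,0,-5).
For λ=-3: eigenvector (0,1,0).
For λ=4: eigenvector (0,0,1).
General solution: C_1e^(-2t)(1,0,-5) + C_2e^(-3t)(0,1,0) + C_3e^(4t)(0,0,1).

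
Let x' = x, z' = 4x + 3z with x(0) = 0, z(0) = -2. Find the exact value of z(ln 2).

A = [[1,0],[4,3]]; eigenvalues λ = 1, 3.
Eigenvectors: (1,-2) for λ=1, (0,-1) for λ=3.
From the initial condition, c_1 = 0, c_2 = 2.
z(ln 2) = (0)(2^1)(-2) + (2)(2^3)(-1) = -16.

-16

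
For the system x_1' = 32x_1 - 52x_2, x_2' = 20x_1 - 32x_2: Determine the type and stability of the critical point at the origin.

center

A = [[32,-52],[20,-32]]; det(A-λI) = λ^2 + 16.
λ = 0 ± 4i: zero real part.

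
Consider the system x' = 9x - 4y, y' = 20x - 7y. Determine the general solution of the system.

Coefficient matrix A = [[9, -4], [20, -7]].
Characteristic polynomial det(A - λI) = λ^2 - 2λ + 17 = 0.
Eigenvalues λ = 1 ± 4i (complex conjugate pair).
For λ=1+4i: an eigenvector is (1,2) - i(0,1) = (1, 2 - i).
A real fundamental pair from Re and Im of e^((1+4i)t)v: X_1 = e^(t)(cos(4t)·(1,2) + sin(4t)·(0,1)), X_2 = e^(t)(sin(4t)·(1,2) - cos(4t)·(0,1)).
General solution: C_1X_1 + C_2X_2.

x(t) = C_1e^(t)cos(4t) + C_2e^(t)sin(4t), y(t) = C_1e^(t)sin(4t) + 2C_1e^(t)cos(4t) + 2C_2e^(t)sin(4t) - C_2e^(t)cos(4t)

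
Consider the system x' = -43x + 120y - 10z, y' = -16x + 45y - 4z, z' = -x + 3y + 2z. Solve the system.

x(t) = -10K_1e^(4t) - 3K_2e^(-3t) + 5K_3e^(3t), y(t) = -4K_1e^(4t) - K_2e^(-3t) + 2K_3e^(3t), z(t) = -K_1e^(4t) + K_3e^(3t)

Coefficient matrix A = [[-43, 120, -10], [-16, 45, -4], [-1, 3, 2]].
det(A - λI) = 0 gives eigenvalues λ = 4, -3, 3.
For λ=4: eigenvector (-10,-4,-1).
For λ=-3: eigenvector (-3,-1,0).
For λ=3: eigenvector (5,2,1).
General solution: K_1e^(4t)(-10,-4,-1) + K_2e^(-3t)(-3,-1,0) + K_3e^(3t)(5,2,1).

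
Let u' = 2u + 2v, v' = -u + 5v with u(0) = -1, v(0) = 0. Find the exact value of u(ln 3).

A = [[2,2],[-1,5]]; eigenvalues λ = 3, 4.
Eigenvectors: (2,1) for λ=3, (1,1) for λ=4.
From the initial condition, c_1 = -1, c_2 = 1.
u(ln 3) = (-1)(3^3)(2) + (1)(3^4)(1) = 27.

27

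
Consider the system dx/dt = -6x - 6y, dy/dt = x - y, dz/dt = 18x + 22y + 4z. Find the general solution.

x(t) = 3c_1e^(-4t) + 2c_2e^(-3t), y(t) = -c_1e^(-4t) - c_2e^(-3t), z(t) = -4c_1e^(-4t) - 2c_2e^(-3t) + c_3e^(4t)

Coefficient matrix A = [[-6, -6, 0], [1, -1, 0], [18, 22, 4]].
det(A - λI) = 0 gives eigenvalues λ = -4, -3, 4.
For λ=-4: eigenvector (3,-1,-4).
For λ=-3: eigenvector (2,-1,-2).
For λ=4: eigenvector (0,0,1).
General solution: c_1e^(-4t)(3,-1,-4) + c_2e^(-3t)(2,-1,-2) + c_3e^(4t)(0,0,1).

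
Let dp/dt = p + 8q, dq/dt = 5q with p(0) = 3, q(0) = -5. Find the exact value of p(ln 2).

-294

A = [[1,8],[0,5]]; eigenvalues λ = 1, 5.
Eigenvectors: (1,0) for λ=1, (-2,-1) for λ=5.
From the initial condition, c_1 = 13, c_2 = 5.
p(ln 2) = (13)(2^1)(1) + (5)(2^5)(-2) = -294.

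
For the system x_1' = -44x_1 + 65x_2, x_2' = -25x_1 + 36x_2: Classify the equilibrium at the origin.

stable spiral

A = [[-44,65],[-25,36]]; det(A-λI) = λ^2 + 8λ + 41.
λ = -4 ± 5i: negative real part.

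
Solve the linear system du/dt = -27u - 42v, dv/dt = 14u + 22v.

Coefficient matrix A = [[-27, -42], [14, 22]].
Characteristic polynomial det(A - λI) = λ^2 + 5λ - 6 = 0.
Eigenvalues λ = -6, 1.
For λ=-6: (A-λI) row 1 is [-21, -42], so an eigenvector is (-2, 1).
For λ=1: (A-λI) row 1 is [-28, -42], so an eigenvector is (3, -2).
General solution: c_1e^(-6t)(-2,1) + c_2e^(t)(3,-2).

u(t) = -2c_1e^(-6t) + 3c_2e^(t), v(t) = c_1e^(-6t) - 2c_2e^(t)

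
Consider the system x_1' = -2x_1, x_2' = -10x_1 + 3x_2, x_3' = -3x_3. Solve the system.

Coefficient matrix A = [[-2, 0, 0], [-10, 3, 0], [0, 0, -3]].
det(A - λI) = 0 gives eigenvalues λ = -2, 3, -3.
For λ=-2: eigenvector (1,2,0).
For λ=3: eigenvector (0,1,0).
For λ=-3: eigenvector (0,0,1).
General solution: K_1e^(-2t)(1,2,0) + K_2e^(3t)(0,1,0) + K_3e^(-3t)(0,0,1).

x_1(t) = K_1e^(-2t), x_2(t) = 2K_1e^(-2t) + K_2e^(3t), x_3(t) = K_3e^(-3t)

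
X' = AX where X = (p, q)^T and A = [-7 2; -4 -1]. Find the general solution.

Coefficient matrix A = [[-7, 2], [-4, -1]].
Characteristic polynomial det(A - λI) = λ^2 + 8λ + 15 = 0.
Eigenvalues λ = -3, -5.
For λ=-3: (A-λI) row 1 is [-4, 2], so an eigenvector is (-1, -2).
For λ=-5: (A-λI) row 1 is [-2, 2], so an eigenvector is (-1, -1).
General solution: c_1e^(-3t)(-1,-2) + c_2e^(-5t)(-1,-1).

p(t) = -c_1e^(-3t) - c_2e^(-5t), q(t) = -2c_1e^(-3t) - c_2e^(-5t)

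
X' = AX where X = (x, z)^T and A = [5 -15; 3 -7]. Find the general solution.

x(t) = -2K_1e^(-t)sin(3t) - K_1e^(-t)cos(3t) - K_2e^(-t)sin(3t) + 2K_2e^(-t)cos(3t), z(t) = -K_1e^(-t)sin(3t) + K_2e^(-t)cos(3t)

Coefficient matrix A = [[5, -15], [3, -7]].
Characteristic polynomial det(A - λI) = λ^2 + 2λ + 10 = 0.
Eigenvalues λ = -1 ± 3i (complex conjugate pair).
For λ=-1+3i: an eigenvector is (-1,0) - i(-2,-1) = (-1 + 2i, 0 + i).
A real fundamental pair from Re and Im of e^((-1+3i)t)v: X_1 = e^(-t)(cos(3t)·(-1,0) + sin(3t)·(-2,-1)), X_2 = e^(-t)(sin(3t)·(-1,0) - cos(3t)·(-2,-1)).
General solution: K_1X_1 + K_2X_2.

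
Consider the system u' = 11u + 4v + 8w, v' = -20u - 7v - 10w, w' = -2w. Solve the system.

u(t) = K_1e^(3t) - 2K_3e^(t), v(t) = -2K_1e^(3t) - 2K_2e^(-2t) + 5K_3e^(t), w(t) = K_2e^(-2t)

Coefficient matrix A = [[11, 4, 8], [-20, -7, -10], [0, 0, -2]].
det(A - λI) = 0 gives eigenvalues λ = 3, -2, 1.
For λ=3: eigenvector (1,-2,0).
For λ=-2: eigenvector (0,-2,1).
For λ=1: eigenvector (-2,5,0).
General solution: K_1e^(3t)(1,-2,0) + K_2e^(-2t)(0,-2,1) + K_3e^(t)(-2,5,0).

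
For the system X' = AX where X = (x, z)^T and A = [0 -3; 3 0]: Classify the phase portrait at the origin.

center

A = [[0,-3],[3,0]]; det(A-λI) = λ^2 + 9.
λ = 0 ± 3i: zero real part.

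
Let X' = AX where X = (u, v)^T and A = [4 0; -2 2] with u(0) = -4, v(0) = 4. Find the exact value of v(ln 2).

A = [[4,0],[-2,2]]; eigenvalues λ = 4, 2.
Eigenvectors: (1,-1) for λ=4, (0,-1) for λ=2.
From the initial condition, c_1 = -4, c_2 = 0.
v(ln 2) = (-4)(2^4)(-1) + (0)(2^2)(-1) = 64.

64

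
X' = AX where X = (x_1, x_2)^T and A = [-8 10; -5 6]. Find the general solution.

Coefficient matrix A = [[-8, 10], [-5, 6]].
Characteristic polynomial det(A - λI) = λ^2 + 2λ + 2 = 0.
Eigenvalues λ = -1 ± i (complex conjugate pair).
For λ=-1+i: an eigenvector is (3,2) - i(-1,-1) = (3 + i, 2 + i).
A real fundamental pair from Re and Im of e^((-1+i)t)v: X_1 = e^(-t)(cos(t)·(3,2) + sin(t)·(-1,-1)), X_2 = e^(-t)(sin(t)·(3,2) - cos(t)·(-1,-1)).
General solution: K_1X_1 + K_2X_2.

x_1(t) = -K_1e^(-t)sin(t) + 3K_1e^(-t)cos(t) + 3K_2e^(-t)sin(t) + K_2e^(-t)cos(t), x_2(t) = -K_1e^(-t)sin(t) + 2K_1e^(-t)cos(t) + 2K_2e^(-t)sin(t) + K_2e^(-t)cos(t)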